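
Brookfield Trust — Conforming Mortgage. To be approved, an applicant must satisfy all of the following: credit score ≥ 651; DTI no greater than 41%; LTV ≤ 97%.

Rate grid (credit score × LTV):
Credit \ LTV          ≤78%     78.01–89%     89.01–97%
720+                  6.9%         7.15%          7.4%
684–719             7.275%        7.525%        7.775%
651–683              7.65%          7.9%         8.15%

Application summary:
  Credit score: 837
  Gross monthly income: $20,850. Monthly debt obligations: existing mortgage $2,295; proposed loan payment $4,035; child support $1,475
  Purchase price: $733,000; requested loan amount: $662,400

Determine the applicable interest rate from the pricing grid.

7.4%

Credit score 837 ≥ 651; Total monthly debts = (2,295 + 4,035 + 1,475) = 7,805. DTI: 7,805 ÷ 20,850 = 37.4%, within the 41% cap
LTV = 662,400/733,000 = 90.4% ≤ 97%
Credit 837 → row 720+; LTV 90.4% → column 89.01–97%. Grid cell → 7.4%.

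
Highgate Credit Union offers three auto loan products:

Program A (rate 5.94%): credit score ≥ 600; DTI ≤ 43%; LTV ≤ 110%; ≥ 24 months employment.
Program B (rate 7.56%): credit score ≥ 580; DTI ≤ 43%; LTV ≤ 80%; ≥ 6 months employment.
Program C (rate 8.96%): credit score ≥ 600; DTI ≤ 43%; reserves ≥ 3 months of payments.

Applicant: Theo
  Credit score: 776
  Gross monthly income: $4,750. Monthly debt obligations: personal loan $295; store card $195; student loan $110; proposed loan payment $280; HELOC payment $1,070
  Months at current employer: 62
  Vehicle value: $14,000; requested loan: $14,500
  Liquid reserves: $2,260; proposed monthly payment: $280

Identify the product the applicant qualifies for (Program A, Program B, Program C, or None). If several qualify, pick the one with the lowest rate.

Program A

Total debts = (295 + 195 + 110 + 280 + 1,070) = 1,950; DTI = 1,950/4,750 = 41.1%.
LTV = 14,500/14,000 = 103.6%.
Reserves = 2,260/280 = 8.1 months.
Program A: score 776 ≥ 600; DTI 41.1% ≤ 43%; LTV 103.6% ≤ 110%; employment 62 ≥ 24 mo → qualifies.
Program B: score 776 ≥ 580; DTI 41.1% ≤ 43%; LTV 103.6% > 80%; employment 62 ≥ 6 mo → does not qualify.
Program C: score 776 ≥ 600; DTI 41.1% ≤ 43%; reserves 8.1 ≥ 3 mo → qualifies.
Qualifying: Program A, Program C. Lowest rate is 5.94% → Program A.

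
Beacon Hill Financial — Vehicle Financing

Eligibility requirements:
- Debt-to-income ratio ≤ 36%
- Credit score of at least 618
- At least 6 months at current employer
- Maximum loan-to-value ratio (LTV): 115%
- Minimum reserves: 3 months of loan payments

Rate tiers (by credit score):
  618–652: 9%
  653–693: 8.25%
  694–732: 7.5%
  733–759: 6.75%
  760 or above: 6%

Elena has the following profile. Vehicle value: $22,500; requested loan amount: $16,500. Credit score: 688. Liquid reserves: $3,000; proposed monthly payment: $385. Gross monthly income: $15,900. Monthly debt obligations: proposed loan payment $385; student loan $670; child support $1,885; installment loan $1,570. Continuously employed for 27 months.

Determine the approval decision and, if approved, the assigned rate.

Credit score 688 ≥ 618 (meets minimum)
Reserves: 3,000 ÷ 385 = 7.8 months (meets 3-month minimum)
Loan-to-value = 16,500/22,500 = 73.3% — pass (115% max)
Total monthly debts = (385 + 670 + 1,885 + 1,570) = 4,510. DTI = 4,510/15,900 = 28.4% ≤ 36%
Employment 27 ≥ 6 months
All requirements met. Score 688 falls in the 653–693 tier → 8.25%.

Approved at 8.25%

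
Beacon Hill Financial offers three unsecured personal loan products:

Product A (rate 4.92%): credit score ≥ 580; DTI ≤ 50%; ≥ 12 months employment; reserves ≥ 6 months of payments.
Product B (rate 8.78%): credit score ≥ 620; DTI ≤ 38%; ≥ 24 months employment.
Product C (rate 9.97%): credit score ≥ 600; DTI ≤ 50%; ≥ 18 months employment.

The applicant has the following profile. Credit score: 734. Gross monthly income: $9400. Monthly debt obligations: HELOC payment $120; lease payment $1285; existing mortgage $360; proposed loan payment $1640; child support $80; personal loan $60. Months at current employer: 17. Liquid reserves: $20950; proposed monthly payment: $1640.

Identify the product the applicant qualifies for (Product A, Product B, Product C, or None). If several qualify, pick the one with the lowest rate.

Total debts = (120 + 1,285 + 360 + 1,640 + 80 + 60) = 3,545; DTI = 3,545/9,400 = 37.7%.
Reserves = 20,950/1,640 = 12.8 months.
Product A: score 734 ≥ 580; DTI 37.7% ≤ 50%; employment 17 ≥ 12 mo; reserves 12.8 ≥ 6 mo → qualifies.
Product B: score 734 ≥ 620; DTI 37.7% ≤ 38%; employment 17 < 24 mo → does not qualify.
Product C: score 734 ≥ 600; DTI 37.7% ≤ 50%; employment 17 < 18 mo → does not qualify.

Product A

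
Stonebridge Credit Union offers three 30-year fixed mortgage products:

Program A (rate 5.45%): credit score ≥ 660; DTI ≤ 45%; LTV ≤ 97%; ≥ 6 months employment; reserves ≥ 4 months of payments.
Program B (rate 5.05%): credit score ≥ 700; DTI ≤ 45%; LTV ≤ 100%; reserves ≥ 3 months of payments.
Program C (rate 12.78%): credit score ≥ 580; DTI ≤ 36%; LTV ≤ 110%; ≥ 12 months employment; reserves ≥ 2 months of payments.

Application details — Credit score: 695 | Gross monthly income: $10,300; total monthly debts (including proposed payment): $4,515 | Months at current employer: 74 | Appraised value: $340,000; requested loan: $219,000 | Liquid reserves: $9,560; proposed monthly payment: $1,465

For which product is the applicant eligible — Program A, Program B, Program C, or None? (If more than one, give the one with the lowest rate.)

Program A

DTI = 4,515/10,300 = 43.8%.
LTV = 219,000/340,000 = 64.4%.
Reserves = 9,560/1,465 = 6.5 months.
Program A: score 695 ≥ 660; DTI 43.8% ≤ 45%; LTV 64.4% ≤ 97%; employment 74 ≥ 6 mo; reserves 6.5 ≥ 4 mo → qualifies.
Program B: score 695 < 700; DTI 43.8% ≤ 45%; LTV 64.4% ≤ 100%; reserves 6.5 ≥ 3 mo → does not qualify.
Program C: score 695 ≥ 580; DTI 43.8% > 36%; LTV 64.4% ≤ 110%; employment 74 ≥ 12 mo; reserves 6.5 ≥ 2 mo → does not qualify.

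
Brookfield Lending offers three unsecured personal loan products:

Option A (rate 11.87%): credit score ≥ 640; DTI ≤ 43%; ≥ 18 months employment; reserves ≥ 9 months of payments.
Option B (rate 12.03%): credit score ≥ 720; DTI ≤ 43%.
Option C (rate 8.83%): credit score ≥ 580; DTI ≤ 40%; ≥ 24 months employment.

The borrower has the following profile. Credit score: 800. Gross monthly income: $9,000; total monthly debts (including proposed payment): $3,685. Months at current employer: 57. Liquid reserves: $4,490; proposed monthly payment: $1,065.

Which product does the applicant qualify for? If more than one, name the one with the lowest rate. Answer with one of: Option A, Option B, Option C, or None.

Option B

DTI = 3,685/9,000 = 40.9%.
Reserves = 4,490/1,065 = 4.2 months.
Option A: score 800 ≥ 640; DTI 40.9% ≤ 43%; employment 57 ≥ 18 mo; reserves 4.2 < 9 mo → does not qualify.
Option B: score 800 ≥ 720; DTI 40.9% ≤ 43% → qualifies.
Option C: score 800 ≥ 580; DTI 40.9% > 40%; employment 57 ≥ 24 mo → does not qualify.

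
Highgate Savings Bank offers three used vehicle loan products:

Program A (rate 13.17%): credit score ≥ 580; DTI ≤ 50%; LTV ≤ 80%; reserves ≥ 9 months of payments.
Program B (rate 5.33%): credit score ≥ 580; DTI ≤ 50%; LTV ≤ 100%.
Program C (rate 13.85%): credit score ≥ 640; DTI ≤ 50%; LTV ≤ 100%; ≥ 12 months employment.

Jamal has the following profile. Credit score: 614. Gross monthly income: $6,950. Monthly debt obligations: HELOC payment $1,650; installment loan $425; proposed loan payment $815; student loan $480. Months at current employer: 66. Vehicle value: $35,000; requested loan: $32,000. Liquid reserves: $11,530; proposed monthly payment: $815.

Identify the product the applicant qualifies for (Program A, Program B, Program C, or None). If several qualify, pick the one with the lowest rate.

Program B

Total debts = (1,650 + 425 + 815 + 480) = 3,370; DTI = 3,370/6,950 = 48.5%.
LTV = 32,000/35,000 = 91.4%.
Reserves = 11,530/815 = 14.1 months.
Program A: score 614 ≥ 580; DTI 48.5% ≤ 50%; LTV 91.4% > 80%; reserves 14.1 ≥ 9 mo → does not qualify.
Program B: score 614 ≥ 580; DTI 48.5% ≤ 50%; LTV 91.4% ≤ 100% → qualifies.
Program C: score 614 < 640; DTI 48.5% ≤ 50%; LTV 91.4% ≤ 100%; employment 66 ≥ 12 mo → does not qualify.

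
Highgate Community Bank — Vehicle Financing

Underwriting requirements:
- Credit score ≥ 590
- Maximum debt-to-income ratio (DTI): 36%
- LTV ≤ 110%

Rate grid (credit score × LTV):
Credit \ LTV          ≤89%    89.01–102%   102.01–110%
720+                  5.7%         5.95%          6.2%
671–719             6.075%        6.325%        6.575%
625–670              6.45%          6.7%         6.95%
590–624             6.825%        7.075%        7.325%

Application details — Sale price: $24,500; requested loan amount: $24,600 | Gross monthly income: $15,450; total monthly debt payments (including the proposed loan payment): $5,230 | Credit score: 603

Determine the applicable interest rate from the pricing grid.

Credit score 603 ≥ 590; Debt-to-income = 5,230/15,450 = 33.9% — meets 36% limit
Loan-to-value = 24,600/24,500 = 100.4% — pass (110% max)
Row: 603 falls in 590–624. Column: 100.4% falls in 89.01–102%. Rate = 7.075%.

7.075%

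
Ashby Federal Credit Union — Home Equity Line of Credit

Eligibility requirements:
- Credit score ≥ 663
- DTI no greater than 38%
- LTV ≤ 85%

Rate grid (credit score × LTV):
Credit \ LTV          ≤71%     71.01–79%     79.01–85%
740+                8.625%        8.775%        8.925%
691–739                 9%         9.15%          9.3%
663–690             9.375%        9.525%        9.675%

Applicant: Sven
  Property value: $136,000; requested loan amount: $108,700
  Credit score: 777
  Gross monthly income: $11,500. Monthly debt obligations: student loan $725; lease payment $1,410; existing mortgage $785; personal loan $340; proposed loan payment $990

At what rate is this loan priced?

8.925%

Credit score 777 ≥ 663; Total monthly debts = (725 + 1,410 + 785 + 340 + 990) = 4,250. DTI: 4,250 ÷ 11,500 = 37%, within the 38% cap
LTV = 108,700/136,000 = 79.9% ≤ 85%
Row: 777 falls in 740+. Column: 79.9% falls in 79.01–85%. Rate = 8.925%.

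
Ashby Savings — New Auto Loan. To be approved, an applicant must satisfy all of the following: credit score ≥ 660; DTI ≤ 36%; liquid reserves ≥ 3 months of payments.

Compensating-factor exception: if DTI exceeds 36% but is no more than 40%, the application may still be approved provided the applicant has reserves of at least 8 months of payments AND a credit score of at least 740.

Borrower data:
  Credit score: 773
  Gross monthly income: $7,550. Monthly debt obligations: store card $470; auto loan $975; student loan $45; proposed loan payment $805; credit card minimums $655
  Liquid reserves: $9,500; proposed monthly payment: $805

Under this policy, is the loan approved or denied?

Credit score 773 ≥ 660 (meets base)
Total debts = (470 + 975 + 45 + 805 + 655) = 2,950. DTI: 2,950 ÷ 7,550 = 39.1%, over the 36% base limit.
Reserves: 9,500 ÷ 805 = 11.8 months (meets 3-month minimum)
39.1% falls in the override range (36%–40%), so the compensating-factor test applies.
Override check — reserves: 11.8 mo (ok); score: 773 (ok).
Both override conditions satisfied; DTI exception granted.

Approved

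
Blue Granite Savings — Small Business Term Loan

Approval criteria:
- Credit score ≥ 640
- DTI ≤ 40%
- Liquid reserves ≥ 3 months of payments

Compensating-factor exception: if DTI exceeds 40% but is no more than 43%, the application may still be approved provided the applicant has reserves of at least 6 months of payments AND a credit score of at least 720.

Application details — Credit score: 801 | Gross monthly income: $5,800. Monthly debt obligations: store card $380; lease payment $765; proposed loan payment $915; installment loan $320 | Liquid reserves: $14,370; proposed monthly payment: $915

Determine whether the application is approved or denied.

Approved

Credit score 801 ≥ 640 (meets base)
Total debts = (380 + 765 + 915 + 320) = 2,380. DTI = 2,380/5,800 = 41% > 40% — standard DTI limit exceeded.
Reserves: 14,370 ÷ 915 = 15.7 months (meets 3-month minimum)
41% falls in the override range (40%–43%), so the compensating-factor test applies.
Reserves 15.7 ≥ 6 months; credit score 801 ≥ 720.
Both compensating conditions met → exception applies.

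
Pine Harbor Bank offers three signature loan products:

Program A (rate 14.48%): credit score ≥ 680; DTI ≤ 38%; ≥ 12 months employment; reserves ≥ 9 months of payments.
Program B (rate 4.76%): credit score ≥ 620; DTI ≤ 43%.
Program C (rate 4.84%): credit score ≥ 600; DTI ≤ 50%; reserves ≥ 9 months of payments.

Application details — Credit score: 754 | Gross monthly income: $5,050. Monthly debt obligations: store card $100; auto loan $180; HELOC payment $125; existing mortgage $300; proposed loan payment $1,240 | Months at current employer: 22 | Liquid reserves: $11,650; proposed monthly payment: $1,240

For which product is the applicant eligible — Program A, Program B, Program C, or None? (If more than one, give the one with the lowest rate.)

Total debts = (100 + 180 + 125 + 300 + 1,240) = 1,945; DTI = 1,945/5,050 = 38.5%.
Reserves = 11,650/1,240 = 9.4 months.
Program A: score 754 ≥ 680; DTI 38.5% > 38%; employment 22 ≥ 12 mo; reserves 9.4 ≥ 9 mo → does not qualify.
Program B: score 754 ≥ 620; DTI 38.5% ≤ 43% → qualifies.
Program C: score 754 ≥ 600; DTI 38.5% ≤ 50%; reserves 9.4 ≥ 9 mo → qualifies.
Qualifying: Program B, Program C. Lowest rate is 4.76% → Program B.

Program B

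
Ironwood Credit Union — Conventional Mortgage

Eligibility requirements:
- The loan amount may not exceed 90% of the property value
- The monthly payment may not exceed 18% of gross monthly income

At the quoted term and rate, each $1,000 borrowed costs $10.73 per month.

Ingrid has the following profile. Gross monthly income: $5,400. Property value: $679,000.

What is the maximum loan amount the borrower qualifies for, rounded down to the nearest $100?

$90,500

Payment cap: 18% × $5,400 = $972/month.
At $10.73 per $1,000, that supports 972/10.73 × 1,000 ≈ $90,587 → $90,500.
LTV cap: 90% × $679,000 = $611,100 → $611,100.
Binding constraint: payment-to-income.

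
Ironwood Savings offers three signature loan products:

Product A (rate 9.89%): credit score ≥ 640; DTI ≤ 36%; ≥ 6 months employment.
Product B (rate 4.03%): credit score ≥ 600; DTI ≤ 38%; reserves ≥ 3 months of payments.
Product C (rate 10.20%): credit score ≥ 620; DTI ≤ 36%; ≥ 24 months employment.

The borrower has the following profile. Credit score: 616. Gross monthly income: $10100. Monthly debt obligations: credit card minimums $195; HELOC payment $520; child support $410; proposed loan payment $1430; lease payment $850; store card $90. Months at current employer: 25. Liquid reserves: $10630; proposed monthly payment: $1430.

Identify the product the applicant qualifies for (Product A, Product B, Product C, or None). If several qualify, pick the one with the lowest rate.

Total debts = (195 + 520 + 410 + 1,430 + 850 + 90) = 3,495; DTI = 3,495/10,100 = 34.6%.
Reserves = 10,630/1,430 = 7.4 months.
Product A: score 616 < 640; DTI 34.6% ≤ 36%; employment 25 ≥ 6 mo → does not qualify.
Product B: score 616 ≥ 600; DTI 34.6% ≤ 38%; reserves 7.4 ≥ 3 mo → qualifies.
Product C: score 616 < 620; DTI 34.6% ≤ 36%; employment 25 ≥ 24 mo → does not qualify.

Product B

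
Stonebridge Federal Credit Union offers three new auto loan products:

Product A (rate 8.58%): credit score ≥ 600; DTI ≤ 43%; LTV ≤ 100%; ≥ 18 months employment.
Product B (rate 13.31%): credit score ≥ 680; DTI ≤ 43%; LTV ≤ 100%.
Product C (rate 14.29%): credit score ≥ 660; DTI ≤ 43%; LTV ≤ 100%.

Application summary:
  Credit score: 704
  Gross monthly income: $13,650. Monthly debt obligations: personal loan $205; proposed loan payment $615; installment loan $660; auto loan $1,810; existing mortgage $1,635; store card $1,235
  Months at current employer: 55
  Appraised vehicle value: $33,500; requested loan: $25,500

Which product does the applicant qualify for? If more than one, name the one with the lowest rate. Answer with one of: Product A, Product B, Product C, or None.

Total debts = (205 + 615 + 660 + 1,810 + 1,635 + 1,235) = 6,160; DTI = 6,160/13,650 = 45.1%.
LTV = 25,500/33,500 = 76.1%.
Product A: score 704 ≥ 600; DTI 45.1% > 43%; LTV 76.1% ≤ 100%; employment 55 ≥ 18 mo → does not qualify.
Product B: score 704 ≥ 680; DTI 45.1% > 43%; LTV 76.1% ≤ 100% → does not qualify.
Product C: score 704 ≥ 660; DTI 45.1% > 43%; LTV 76.1% ≤ 100% → does not qualify.

None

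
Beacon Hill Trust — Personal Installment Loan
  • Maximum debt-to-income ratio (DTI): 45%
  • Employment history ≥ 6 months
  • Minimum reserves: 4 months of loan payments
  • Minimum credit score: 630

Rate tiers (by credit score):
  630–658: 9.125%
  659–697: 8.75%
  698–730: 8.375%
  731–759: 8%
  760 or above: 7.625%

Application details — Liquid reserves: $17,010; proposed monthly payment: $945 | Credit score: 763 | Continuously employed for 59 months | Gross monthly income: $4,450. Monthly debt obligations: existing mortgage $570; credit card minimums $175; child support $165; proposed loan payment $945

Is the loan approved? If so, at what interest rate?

Credit score 763 ≥ 630 (meets minimum)
Reserves = 17,010/945 = 18.0 months ≥ 4
Employment 59 ≥ 6 months
Total monthly debts = (570 + 175 + 165 + 945) = 1,855. Debt-to-income = 1,855/4,450 = 41.7% — meets 45% limit
All requirements met. Score 763 falls in the 760 or above tier → 7.625%.

Approved at 7.625%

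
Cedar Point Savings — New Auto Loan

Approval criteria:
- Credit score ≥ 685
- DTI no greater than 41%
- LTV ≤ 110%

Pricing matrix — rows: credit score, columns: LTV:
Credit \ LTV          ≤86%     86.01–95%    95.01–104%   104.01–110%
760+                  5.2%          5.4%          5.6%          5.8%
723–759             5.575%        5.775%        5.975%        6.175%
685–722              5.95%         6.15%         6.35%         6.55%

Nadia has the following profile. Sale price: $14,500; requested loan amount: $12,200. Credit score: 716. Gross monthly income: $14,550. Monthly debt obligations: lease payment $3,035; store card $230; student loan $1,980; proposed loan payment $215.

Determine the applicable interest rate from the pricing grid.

5.95%

Credit score 716 ≥ 685; Total monthly debts = (3,035 + 230 + 1,980 + 215) = 5,460. DTI = 5,460/14,550 = 37.5% ≤ 41%
LTV = 12,200/14,500 = 84.1% ≤ 110%
Row: 716 falls in 685–722. Column: 84.1% falls in ≤86%. Rate = 5.95%.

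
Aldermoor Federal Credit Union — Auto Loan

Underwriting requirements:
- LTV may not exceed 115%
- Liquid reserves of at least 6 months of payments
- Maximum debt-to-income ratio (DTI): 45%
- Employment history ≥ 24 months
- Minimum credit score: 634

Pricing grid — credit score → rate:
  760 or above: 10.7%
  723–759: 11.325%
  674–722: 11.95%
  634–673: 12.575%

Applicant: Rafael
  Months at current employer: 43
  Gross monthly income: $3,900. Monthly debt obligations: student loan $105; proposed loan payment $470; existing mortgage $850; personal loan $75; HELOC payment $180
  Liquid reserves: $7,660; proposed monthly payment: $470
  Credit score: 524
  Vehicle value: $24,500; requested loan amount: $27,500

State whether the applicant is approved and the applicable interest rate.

Denied

Credit score 524 < 634 (below minimum)
Loan-to-value = 27,500/24,500 = 112.2% — pass (115% max)
Reserves = 7,660/470 = 16.3 months ≥ 6
Employment 43 ≥ 24 months
Total monthly debts = (105 + 470 + 850 + 75 + 180) = 1,680. Debt-to-income = 1,680/3,900 = 43.1% — meets 45% limit
Not all requirements met → denied.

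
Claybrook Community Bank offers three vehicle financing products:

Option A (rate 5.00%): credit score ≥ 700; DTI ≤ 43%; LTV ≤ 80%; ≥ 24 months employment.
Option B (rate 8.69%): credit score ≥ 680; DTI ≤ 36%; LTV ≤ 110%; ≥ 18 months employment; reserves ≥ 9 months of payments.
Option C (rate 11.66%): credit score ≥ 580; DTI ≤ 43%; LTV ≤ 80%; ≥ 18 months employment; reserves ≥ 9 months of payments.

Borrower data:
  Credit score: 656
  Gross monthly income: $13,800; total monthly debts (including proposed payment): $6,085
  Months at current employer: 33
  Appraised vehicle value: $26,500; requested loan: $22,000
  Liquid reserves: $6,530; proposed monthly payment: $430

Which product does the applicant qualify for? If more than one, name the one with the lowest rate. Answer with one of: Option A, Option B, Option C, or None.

None

DTI = 6,085/13,800 = 44.1%.
LTV = 22,000/26,500 = 83%.
Reserves = 6,530/430 = 15.2 months.
Option A: score 656 < 700; DTI 44.1% > 43%; LTV 83% > 80%; employment 33 ≥ 24 mo → does not qualify.
Option B: score 656 < 680; DTI 44.1% > 36%; LTV 83% ≤ 110%; employment 33 ≥ 18 mo; reserves 15.2 ≥ 9 mo → does not qualify.
Option C: score 656 ≥ 580; DTI 44.1% > 43%; LTV 83% > 80%; employment 33 ≥ 18 mo; reserves 15.2 ≥ 9 mo → does not qualify.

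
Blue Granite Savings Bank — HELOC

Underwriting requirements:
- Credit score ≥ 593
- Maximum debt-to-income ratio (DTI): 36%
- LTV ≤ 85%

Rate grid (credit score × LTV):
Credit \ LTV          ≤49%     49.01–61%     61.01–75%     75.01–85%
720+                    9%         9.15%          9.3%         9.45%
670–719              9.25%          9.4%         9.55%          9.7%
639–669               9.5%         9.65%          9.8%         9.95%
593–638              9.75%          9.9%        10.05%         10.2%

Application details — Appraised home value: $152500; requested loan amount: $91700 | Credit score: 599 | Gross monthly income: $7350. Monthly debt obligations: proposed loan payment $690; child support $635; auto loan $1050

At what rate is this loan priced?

9.9%

Credit score 599 ≥ 593; Total monthly debts = (690 + 635 + 1,050) = 2,375. Debt-to-income = 2,375/7,350 = 32.3% — meets 36% limit
LTV = 91,700/152,500 = 60.1% ≤ 85%
Row: 599 falls in 593–638. Column: 60.1% falls in 49.01–61%. Rate = 9.9%.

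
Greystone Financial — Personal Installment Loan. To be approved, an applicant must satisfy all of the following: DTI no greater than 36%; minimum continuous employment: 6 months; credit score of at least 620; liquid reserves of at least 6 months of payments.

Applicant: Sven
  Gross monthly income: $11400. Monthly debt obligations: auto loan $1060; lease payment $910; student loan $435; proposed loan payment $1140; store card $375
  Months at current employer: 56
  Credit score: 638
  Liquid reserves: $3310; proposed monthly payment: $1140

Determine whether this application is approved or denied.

Denied

Total monthly debts = (1,060 + 910 + 435 + 1,140 + 375) = 3,920. Debt-to-income = 3,920/11,400 = 34.4% — meets 36% limit
Employment 56 ≥ 6 months
Credit score 638 ≥ 620 (meets)
Reserves: 3,310 ÷ 1,140 = 2.9 months (below 6-month minimum)
Fails on reserves.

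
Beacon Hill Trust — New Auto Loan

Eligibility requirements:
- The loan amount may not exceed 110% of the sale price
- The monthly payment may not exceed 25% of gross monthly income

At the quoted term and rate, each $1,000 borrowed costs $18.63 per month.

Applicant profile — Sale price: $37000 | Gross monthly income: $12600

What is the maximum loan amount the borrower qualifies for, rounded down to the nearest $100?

Payment cap: 25% × $12,600 = $3,150/month.
At $18.63 per $1,000, that supports 3,150/18.63 × 1,000 ≈ $169,082 → $169,000.
LTV cap: 110% × $37,000 = $40,700 → $40,700.
Binding constraint: loan-to-value.

$40,700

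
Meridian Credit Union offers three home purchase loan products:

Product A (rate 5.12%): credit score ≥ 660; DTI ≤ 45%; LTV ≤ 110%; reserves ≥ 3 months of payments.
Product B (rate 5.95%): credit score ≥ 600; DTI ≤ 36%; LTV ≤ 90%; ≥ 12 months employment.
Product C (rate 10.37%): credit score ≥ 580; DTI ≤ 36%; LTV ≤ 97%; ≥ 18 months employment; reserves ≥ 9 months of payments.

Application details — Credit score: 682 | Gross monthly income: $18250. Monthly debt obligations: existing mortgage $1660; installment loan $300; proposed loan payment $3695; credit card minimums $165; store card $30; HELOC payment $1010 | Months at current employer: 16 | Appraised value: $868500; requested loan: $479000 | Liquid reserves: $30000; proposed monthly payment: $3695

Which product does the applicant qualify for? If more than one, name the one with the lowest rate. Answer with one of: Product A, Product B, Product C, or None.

Total debts = (1,660 + 300 + 3,695 + 165 + 30 + 1,010) = 6,860; DTI = 6,860/18,250 = 37.6%.
LTV = 479,000/868,500 = 55.2%.
Reserves = 30,000/3,695 = 8.1 months.
Product A: score 682 ≥ 660; DTI 37.6% ≤ 45%; LTV 55.2% ≤ 110%; reserves 8.1 ≥ 3 mo → qualifies.
Product B: score 682 ≥ 600; DTI 37.6% > 36%; LTV 55.2% ≤ 90%; employment 16 ≥ 12 mo → does not qualify.
Product C: score 682 ≥ 580; DTI 37.6% > 36%; LTV 55.2% ≤ 97%; employment 16 < 18 mo; reserves 8.1 < 9 mo → does not qualify.

Product A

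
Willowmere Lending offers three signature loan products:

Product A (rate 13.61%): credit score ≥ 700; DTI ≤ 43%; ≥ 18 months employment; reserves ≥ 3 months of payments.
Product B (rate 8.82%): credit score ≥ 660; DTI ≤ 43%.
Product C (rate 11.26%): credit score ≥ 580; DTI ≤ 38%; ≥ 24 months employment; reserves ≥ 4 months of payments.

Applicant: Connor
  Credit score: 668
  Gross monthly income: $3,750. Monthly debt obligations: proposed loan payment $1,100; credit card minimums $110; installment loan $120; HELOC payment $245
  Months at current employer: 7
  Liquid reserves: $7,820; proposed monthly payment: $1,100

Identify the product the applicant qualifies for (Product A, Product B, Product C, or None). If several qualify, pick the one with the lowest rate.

Total debts = (1,100 + 110 + 120 + 245) = 1,575; DTI = 1,575/3,750 = 42%.
Reserves = 7,820/1,100 = 7.1 months.
Product A: score 668 < 700; DTI 42% ≤ 43%; employment 7 < 18 mo; reserves 7.1 ≥ 3 mo → does not qualify.
Product B: score 668 ≥ 660; DTI 42% ≤ 43% → qualifies.
Product C: score 668 ≥ 580; DTI 42% > 38%; employment 7 < 24 mo; reserves 7.1 ≥ 4 mo → does not qualify.

Product B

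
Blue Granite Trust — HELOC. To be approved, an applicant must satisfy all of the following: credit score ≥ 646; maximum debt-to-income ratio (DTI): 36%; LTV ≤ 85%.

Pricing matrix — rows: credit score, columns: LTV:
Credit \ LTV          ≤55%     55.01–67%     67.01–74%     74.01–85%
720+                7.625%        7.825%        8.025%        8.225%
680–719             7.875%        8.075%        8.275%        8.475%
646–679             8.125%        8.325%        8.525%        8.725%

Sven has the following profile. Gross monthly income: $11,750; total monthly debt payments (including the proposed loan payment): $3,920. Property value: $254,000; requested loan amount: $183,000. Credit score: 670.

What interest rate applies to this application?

8.525%

Credit score 670 ≥ 646; DTI: 3,920 ÷ 11,750 = 33.4%, within the 36% cap
LTV: 183,000 ÷ 254,000 = 72%, within 85% cap
Credit 670 → row 646–679; LTV 72% → column 67.01–74%. Grid cell → 8.525%.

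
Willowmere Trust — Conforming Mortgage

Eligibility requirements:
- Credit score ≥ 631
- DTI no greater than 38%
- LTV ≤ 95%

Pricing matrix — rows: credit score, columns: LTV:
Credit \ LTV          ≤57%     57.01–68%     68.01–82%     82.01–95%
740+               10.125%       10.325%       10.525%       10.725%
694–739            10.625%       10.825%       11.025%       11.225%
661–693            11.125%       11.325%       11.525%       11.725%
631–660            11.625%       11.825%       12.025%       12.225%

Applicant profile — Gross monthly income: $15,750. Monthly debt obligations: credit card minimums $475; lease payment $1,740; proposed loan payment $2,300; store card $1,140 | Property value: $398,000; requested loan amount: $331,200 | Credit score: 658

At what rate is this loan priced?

12.225%

Credit score 658 ≥ 631; Total monthly debts = (475 + 1,740 + 2,300 + 1,140) = 5,655. DTI = 5,655/15,750 = 35.9% ≤ 38%
LTV: 331,200 ÷ 398,000 = 83.2%, within 95% cap
Row: 658 falls in 631–660. Column: 83.2% falls in 82.01–95%. Rate = 12.225%.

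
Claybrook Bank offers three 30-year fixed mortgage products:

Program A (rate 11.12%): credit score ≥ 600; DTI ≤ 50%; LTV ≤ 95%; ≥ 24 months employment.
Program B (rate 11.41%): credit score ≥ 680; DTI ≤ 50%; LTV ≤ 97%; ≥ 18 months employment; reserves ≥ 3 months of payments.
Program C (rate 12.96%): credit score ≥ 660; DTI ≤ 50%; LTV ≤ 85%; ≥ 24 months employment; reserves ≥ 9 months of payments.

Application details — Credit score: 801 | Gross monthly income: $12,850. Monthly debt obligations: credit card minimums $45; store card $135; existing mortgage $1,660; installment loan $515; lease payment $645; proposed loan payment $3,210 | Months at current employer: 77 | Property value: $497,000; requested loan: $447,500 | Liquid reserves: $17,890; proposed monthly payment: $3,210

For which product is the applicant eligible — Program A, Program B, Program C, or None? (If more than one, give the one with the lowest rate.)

Program A

Total debts = (45 + 135 + 1,660 + 515 + 645 + 3,210) = 6,210; DTI = 6,210/12,850 = 48.3%.
LTV = 447,500/497,000 = 90%.
Reserves = 17,890/3,210 = 5.6 months.
Program A: score 801 ≥ 600; DTI 48.3% ≤ 50%; LTV 90% ≤ 95%; employment 77 ≥ 24 mo → qualifies.
Program B: score 801 ≥ 680; DTI 48.3% ≤ 50%; LTV 90% ≤ 97%; employment 77 ≥ 18 mo; reserves 5.6 ≥ 3 mo → qualifies.
Program C: score 801 ≥ 660; DTI 48.3% ≤ 50%; LTV 90% > 85%; employment 77 ≥ 24 mo; reserves 5.6 < 9 mo → does not qualify.
Qualifying: Program A, Program B. Lowest rate is 11.12% → Program A.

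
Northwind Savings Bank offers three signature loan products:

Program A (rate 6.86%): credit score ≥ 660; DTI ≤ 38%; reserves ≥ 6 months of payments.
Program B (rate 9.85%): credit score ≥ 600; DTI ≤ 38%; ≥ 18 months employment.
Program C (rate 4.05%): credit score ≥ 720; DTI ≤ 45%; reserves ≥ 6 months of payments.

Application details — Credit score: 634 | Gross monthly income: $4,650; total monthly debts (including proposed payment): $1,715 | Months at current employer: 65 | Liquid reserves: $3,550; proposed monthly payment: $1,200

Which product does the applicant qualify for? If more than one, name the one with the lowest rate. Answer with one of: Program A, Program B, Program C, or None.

DTI = 1,715/4,650 = 36.9%.
Reserves = 3,550/1,200 = 3.0 months.
Program A: score 634 < 660; DTI 36.9% ≤ 38%; reserves 3.0 < 6 mo → does not qualify.
Program B: score 634 ≥ 600; DTI 36.9% ≤ 38%; employment 65 ≥ 18 mo → qualifies.
Program C: score 634 < 720; DTI 36.9% ≤ 45%; reserves 3.0 < 6 mo → does not qualify.

Program B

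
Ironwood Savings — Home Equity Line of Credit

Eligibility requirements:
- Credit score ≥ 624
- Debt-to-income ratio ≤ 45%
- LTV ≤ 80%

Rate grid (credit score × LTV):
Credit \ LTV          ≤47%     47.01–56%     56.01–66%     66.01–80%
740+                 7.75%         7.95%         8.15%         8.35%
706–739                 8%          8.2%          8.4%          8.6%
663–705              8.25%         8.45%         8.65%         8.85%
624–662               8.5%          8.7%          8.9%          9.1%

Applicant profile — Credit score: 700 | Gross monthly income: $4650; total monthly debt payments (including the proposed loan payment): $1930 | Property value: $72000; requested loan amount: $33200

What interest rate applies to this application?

8.25%

Credit score 700 ≥ 624; DTI: 1,930 ÷ 4,650 = 41.5%, within the 45% cap
Loan-to-value = 33,200/72,000 = 46.1% — pass (80% max)
Row: 700 falls in 663–705. Column: 46.1% falls in ≤47%. Rate = 8.25%.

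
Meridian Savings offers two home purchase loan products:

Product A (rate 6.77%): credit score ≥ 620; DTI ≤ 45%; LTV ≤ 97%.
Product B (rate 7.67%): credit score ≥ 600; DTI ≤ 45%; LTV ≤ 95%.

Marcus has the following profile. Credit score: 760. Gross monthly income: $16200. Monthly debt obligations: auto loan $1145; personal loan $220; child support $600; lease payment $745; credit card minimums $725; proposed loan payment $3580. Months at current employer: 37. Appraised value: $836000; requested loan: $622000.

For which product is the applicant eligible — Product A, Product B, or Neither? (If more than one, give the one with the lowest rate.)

Product A

Total debts = (1,145 + 220 + 600 + 745 + 725 + 3,580) = 7,015; DTI = 7,015/16,200 = 43.3%.
LTV = 622,000/836,000 = 74.4%.
Product A: score 760 ≥ 620; DTI 43.3% ≤ 45%; LTV 74.4% ≤ 97% → qualifies.
Product B: score 760 ≥ 600; DTI 43.3% ≤ 45%; LTV 74.4% ≤ 95% → qualifies.
Qualifying: Product A, Product B. Lowest rate is 6.77% → Product A.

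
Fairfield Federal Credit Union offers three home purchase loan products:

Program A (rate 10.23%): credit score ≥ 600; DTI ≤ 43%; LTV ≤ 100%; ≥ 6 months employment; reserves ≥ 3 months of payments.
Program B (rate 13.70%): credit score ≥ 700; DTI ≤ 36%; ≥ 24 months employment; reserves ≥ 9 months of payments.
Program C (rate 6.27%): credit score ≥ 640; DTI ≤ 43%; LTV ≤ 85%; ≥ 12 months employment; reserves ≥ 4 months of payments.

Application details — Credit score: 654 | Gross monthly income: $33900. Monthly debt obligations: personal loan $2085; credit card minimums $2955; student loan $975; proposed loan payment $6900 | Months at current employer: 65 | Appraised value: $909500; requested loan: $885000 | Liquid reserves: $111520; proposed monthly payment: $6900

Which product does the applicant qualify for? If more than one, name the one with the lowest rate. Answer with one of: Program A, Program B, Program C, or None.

Program A

Total debts = (2,085 + 2,955 + 975 + 6,900) = 12,915; DTI = 12,915/33,900 = 38.1%.
LTV = 885,000/909,500 = 97.3%.
Reserves = 111,520/6,900 = 16.2 months.
Program A: score 654 ≥ 600; DTI 38.1% ≤ 43%; LTV 97.3% ≤ 100%; employment 65 ≥ 6 mo; reserves 16.2 ≥ 3 mo → qualifies.
Program B: score 654 < 700; DTI 38.1% > 36%; employment 65 ≥ 24 mo; reserves 16.2 ≥ 9 mo → does not qualify.
Program C: score 654 ≥ 640; DTI 38.1% ≤ 43%; LTV 97.3% > 85%; employment 65 ≥ 12 mo; reserves 16.2 ≥ 4 mo → does not qualify.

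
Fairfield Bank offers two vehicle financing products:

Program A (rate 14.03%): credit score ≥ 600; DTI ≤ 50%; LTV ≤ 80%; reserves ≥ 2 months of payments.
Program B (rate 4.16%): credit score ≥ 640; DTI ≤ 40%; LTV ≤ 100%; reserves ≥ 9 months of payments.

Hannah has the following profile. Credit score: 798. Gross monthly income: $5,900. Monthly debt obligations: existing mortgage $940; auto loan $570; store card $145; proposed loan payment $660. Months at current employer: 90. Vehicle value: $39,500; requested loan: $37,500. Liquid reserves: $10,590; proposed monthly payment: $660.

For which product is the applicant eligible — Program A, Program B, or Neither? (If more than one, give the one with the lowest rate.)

Total debts = (940 + 570 + 145 + 660) = 2,315; DTI = 2,315/5,900 = 39.2%.
LTV = 37,500/39,500 = 94.9%.
Reserves = 10,590/660 = 16.0 months.
Program A: score 798 ≥ 600; DTI 39.2% ≤ 50%; LTV 94.9% > 80%; reserves 16.0 ≥ 2 mo → does not qualify.
Program B: score 798 ≥ 640; DTI 39.2% ≤ 40%; LTV 94.9% ≤ 100%; reserves 16.0 ≥ 9 mo → qualifies.

Program B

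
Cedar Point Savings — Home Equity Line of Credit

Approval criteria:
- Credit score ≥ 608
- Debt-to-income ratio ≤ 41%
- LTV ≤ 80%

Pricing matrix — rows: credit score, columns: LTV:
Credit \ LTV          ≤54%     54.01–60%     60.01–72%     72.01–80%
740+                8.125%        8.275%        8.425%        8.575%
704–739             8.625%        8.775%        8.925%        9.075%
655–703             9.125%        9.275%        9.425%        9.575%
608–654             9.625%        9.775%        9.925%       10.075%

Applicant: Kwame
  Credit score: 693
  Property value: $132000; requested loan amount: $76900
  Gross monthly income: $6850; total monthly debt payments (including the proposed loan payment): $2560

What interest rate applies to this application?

Credit score 693 ≥ 608; DTI = 2,560/6,850 = 37.4% ≤ 41%
LTV = 76,900/132,000 = 58.3% ≤ 80%
Score 693 is in the 655–703 band; LTV 58.3% is in the 54.01–60% band → 9.275%.

9.275%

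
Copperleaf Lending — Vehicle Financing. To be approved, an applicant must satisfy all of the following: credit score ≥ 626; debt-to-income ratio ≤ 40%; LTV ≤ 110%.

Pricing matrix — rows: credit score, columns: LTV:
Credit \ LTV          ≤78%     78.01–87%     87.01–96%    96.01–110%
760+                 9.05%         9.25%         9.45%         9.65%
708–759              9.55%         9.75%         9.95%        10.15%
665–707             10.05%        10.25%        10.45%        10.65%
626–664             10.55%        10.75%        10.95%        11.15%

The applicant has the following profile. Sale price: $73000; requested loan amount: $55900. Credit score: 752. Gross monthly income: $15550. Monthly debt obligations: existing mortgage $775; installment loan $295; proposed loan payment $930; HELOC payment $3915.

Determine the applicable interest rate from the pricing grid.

9.55%

Credit score 752 ≥ 626; Total monthly debts = (775 + 295 + 930 + 3,915) = 5,915. DTI: 5,915 ÷ 15,550 = 38%, within the 40% cap
LTV = 55,900/73,000 = 76.6% ≤ 110%
Credit 752 → row 708–759; LTV 76.6% → column ≤78%. Grid cell → 9.55%.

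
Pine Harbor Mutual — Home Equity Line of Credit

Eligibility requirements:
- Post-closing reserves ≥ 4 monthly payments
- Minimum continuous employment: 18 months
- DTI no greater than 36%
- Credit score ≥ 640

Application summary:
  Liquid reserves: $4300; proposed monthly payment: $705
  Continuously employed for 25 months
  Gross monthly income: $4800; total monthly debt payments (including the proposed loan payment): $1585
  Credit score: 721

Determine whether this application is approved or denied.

Approved

Reserves: 4,300 ÷ 705 = 6.1 months (meets 4-month minimum)
Employment 25 ≥ 18 months
DTI = 1,585/4,800 = 33% ≤ 36%
Credit score 721 ≥ 640 (meets)
All criteria satisfied.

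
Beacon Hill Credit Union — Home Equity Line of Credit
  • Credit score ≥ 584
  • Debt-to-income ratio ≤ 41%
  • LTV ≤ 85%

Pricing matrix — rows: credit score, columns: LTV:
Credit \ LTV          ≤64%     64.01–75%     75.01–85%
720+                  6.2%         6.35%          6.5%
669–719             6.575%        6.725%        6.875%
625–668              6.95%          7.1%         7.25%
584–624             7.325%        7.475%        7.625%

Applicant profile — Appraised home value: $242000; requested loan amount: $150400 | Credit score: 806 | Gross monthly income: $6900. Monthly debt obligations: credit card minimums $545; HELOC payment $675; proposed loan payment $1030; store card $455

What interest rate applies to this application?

Credit score 806 ≥ 584; Total monthly debts = (545 + 675 + 1,030 + 455) = 2,705. Debt-to-income = 2,705/6,900 = 39.2% — meets 41% limit
Loan-to-value = 150,400/242,000 = 62.1% — pass (85% max)
Credit 806 → row 720+; LTV 62.1% → column ≤64%. Grid cell → 6.2%.

6.2%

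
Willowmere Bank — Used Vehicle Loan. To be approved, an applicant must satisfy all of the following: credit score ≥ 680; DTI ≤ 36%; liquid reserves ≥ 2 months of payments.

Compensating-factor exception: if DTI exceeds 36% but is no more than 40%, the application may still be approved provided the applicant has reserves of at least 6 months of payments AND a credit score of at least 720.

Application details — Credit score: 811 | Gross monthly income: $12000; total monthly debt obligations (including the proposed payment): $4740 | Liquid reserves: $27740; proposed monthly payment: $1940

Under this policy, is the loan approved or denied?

Approved

Credit score 811 ≥ 680 (meets base)
DTI = 4,740/12,000 = 39.5% > 36% — standard DTI limit exceeded.
Reserves = 27,740/1,940 = 14.3 months ≥ 2
39.5% falls in the override range (36%–40%), so the compensating-factor test applies.
Reserves 14.3 ≥ 6 months; credit score 811 ≥ 720.
Both override conditions satisfied; DTI exception granted.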